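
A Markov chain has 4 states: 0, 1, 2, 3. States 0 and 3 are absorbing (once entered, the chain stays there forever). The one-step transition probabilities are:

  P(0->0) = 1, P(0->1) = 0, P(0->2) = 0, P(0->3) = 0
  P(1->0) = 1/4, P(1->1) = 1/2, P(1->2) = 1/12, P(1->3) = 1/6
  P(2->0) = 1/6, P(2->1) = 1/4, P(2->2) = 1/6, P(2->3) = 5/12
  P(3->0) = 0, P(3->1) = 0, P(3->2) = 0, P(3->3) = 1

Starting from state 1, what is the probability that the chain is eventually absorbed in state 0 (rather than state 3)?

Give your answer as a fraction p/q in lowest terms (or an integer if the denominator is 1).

Let a_i = P(absorbed in 0 | start in state i).
Boundary conditions: a_0 = 1, a_3 = 0.
For each transient state i, a_i = sum_j P(i->j) * a_j:
  a_1 = 1/4*a_0 + 1/2*a_1 + 1/12*a_2 + 1/6*a_3
  a_2 = 1/6*a_0 + 1/4*a_1 + 1/6*a_2 + 5/12*a_3

Substituting a_0 = 1 and a_3 = 0, rearrange to (I - Q) a = r where r[i] = P(i -> 0):
  [1/2, -1/12] . (a_1, a_2) = 1/4
  [-1/4, 5/6] . (a_1, a_2) = 1/6

Solving yields:
  a_1 = 32/57
  a_2 = 7/19

Starting state is 1, so the absorption probability is a_1 = 32/57.

Answer: 32/57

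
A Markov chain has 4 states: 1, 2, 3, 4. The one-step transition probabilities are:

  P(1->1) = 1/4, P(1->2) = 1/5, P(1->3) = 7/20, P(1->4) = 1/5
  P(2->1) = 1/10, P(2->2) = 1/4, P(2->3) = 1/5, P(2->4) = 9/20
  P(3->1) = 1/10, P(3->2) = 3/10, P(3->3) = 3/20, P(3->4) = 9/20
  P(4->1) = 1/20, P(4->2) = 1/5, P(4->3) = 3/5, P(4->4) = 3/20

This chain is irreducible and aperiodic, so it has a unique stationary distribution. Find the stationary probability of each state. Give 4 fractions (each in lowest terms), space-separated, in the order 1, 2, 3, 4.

The stationary distribution satisfies pi = pi * P, i.e.:
  pi_1 = 1/4*pi_1 + 1/10*pi_2 + 1/10*pi_3 + 1/20*pi_4
  pi_2 = 1/5*pi_1 + 1/4*pi_2 + 3/10*pi_3 + 1/5*pi_4
  pi_3 = 7/20*pi_1 + 1/5*pi_2 + 3/20*pi_3 + 3/5*pi_4
  pi_4 = 1/5*pi_1 + 9/20*pi_2 + 9/20*pi_3 + 3/20*pi_4
with normalization: pi_1 + pi_2 + pi_3 + pi_4 = 1.

Using the first 3 balance equations plus normalization, the linear system A*pi = b is:
  [-3/4, 1/10, 1/10, 1/20] . pi = 0
  [1/5, -3/4, 3/10, 1/5] . pi = 0
  [7/20, 1/5, -17/20, 3/5] . pi = 0
  [1, 1, 1, 1] . pi = 1

Solving yields:
  pi_1 = 43/437
  pi_2 = 750/3059
  pi_3 = 53/161
  pi_4 = 143/437

Verification (pi * P):
  43/437*1/4 + 750/3059*1/10 + 53/161*1/10 + 143/437*1/20 = 43/437 = pi_1  (ok)
  43/437*1/5 + 750/3059*1/4 + 53/161*3/10 + 143/437*1/5 = 750/3059 = pi_2  (ok)
  43/437*7/20 + 750/3059*1/5 + 53/161*3/20 + 143/437*3/5 = 53/161 = pi_3  (ok)
  43/437*1/5 + 750/3059*9/20 + 53/161*9/20 + 143/437*3/20 = 143/437 = pi_4  (ok)

Answer: 43/437 750/3059 53/161 143/437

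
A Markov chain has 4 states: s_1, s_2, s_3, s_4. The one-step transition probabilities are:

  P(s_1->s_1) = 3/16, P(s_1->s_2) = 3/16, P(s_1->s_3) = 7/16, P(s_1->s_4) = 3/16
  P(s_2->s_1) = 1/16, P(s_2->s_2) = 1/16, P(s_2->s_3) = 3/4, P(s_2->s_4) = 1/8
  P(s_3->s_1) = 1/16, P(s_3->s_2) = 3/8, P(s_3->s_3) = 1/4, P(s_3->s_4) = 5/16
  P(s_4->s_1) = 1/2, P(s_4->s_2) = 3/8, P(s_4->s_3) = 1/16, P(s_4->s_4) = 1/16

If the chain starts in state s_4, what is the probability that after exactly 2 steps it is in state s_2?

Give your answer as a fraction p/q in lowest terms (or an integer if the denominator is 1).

Computing P^2 by repeated multiplication:
P^1 =
  s_1: [3/16, 3/16, 7/16, 3/16]
  s_2: [1/16, 1/16, 3/4, 1/8]
  s_3: [1/16, 3/8, 1/4, 5/16]
  s_4: [1/2, 3/8, 1/16, 1/16]
P^2 =
  s_1: [43/256, 9/32, 11/32, 53/256]
  s_2: [1/8, 11/32, 69/256, 67/256]
  s_3: [53/256, 63/256, 25/64, 5/32]
  s_4: [39/256, 21/128, 133/256, 21/128]

(P^2)[s_4 -> s_2] = 21/128

Answer: 21/128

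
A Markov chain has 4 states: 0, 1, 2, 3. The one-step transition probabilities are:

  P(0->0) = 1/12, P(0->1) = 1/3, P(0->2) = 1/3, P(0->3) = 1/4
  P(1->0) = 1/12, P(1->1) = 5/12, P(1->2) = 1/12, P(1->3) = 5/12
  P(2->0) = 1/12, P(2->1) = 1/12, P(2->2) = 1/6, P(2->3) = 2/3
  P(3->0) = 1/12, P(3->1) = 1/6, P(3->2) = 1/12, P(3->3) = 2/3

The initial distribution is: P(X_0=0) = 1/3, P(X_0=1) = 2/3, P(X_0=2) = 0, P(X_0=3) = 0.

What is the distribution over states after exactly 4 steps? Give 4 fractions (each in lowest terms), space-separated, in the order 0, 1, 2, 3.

Propagating the distribution step by step (d_{t+1} = d_t * P):
d_0 = (0=1/3, 1=2/3, 2=0, 3=0)
  d_1[0] = 1/3*1/12 + 2/3*1/12 + 0*1/12 + 0*1/12 = 1/12
  d_1[1] = 1/3*1/3 + 2/3*5/12 + 0*1/12 + 0*1/6 = 7/18
  d_1[2] = 1/3*1/3 + 2/3*1/12 + 0*1/6 + 0*1/12 = 1/6
  d_1[3] = 1/3*1/4 + 2/3*5/12 + 0*2/3 + 0*2/3 = 13/36
d_1 = (0=1/12, 1=7/18, 2=1/6, 3=13/36)
  d_2[0] = 1/12*1/12 + 7/18*1/12 + 1/6*1/12 + 13/36*1/12 = 1/12
  d_2[1] = 1/12*1/3 + 7/18*5/12 + 1/6*1/12 + 13/36*1/6 = 19/72
  d_2[2] = 1/12*1/3 + 7/18*1/12 + 1/6*1/6 + 13/36*1/12 = 17/144
  d_2[3] = 1/12*1/4 + 7/18*5/12 + 1/6*2/3 + 13/36*2/3 = 77/144
d_2 = (0=1/12, 1=19/72, 2=17/144, 3=77/144)
  d_3[0] = 1/12*1/12 + 19/72*1/12 + 17/144*1/12 + 77/144*1/12 = 1/12
  d_3[1] = 1/12*1/3 + 19/72*5/12 + 17/144*1/12 + 77/144*1/6 = 409/1728
  d_3[2] = 1/12*1/3 + 19/72*1/12 + 17/144*1/6 + 77/144*1/12 = 197/1728
  d_3[3] = 1/12*1/4 + 19/72*5/12 + 17/144*2/3 + 77/144*2/3 = 163/288
d_3 = (0=1/12, 1=409/1728, 2=197/1728, 3=163/288)
  d_4[0] = 1/12*1/12 + 409/1728*1/12 + 197/1728*1/12 + 163/288*1/12 = 1/12
  d_4[1] = 1/12*1/3 + 409/1728*5/12 + 197/1728*1/12 + 163/288*1/6 = 2387/10368
  d_4[2] = 1/12*1/3 + 409/1728*1/12 + 197/1728*1/6 + 163/288*1/12 = 2357/20736
  d_4[3] = 1/12*1/4 + 409/1728*5/12 + 197/1728*2/3 + 163/288*2/3 = 3959/6912
d_4 = (0=1/12, 1=2387/10368, 2=2357/20736, 3=3959/6912)

Answer: 1/12 2387/10368 2357/20736 3959/6912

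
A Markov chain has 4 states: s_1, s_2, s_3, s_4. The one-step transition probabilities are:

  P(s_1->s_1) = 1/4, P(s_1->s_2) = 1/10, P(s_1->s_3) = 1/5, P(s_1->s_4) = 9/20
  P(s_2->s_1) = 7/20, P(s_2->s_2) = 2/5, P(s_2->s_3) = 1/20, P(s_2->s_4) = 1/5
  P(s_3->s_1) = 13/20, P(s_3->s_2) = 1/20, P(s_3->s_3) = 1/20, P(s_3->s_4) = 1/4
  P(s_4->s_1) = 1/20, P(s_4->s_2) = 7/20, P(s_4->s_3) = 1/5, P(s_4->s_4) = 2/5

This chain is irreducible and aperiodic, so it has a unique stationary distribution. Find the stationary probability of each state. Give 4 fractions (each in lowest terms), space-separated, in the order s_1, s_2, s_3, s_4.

The stationary distribution satisfies pi = pi * P, i.e.:
  pi_s_1 = 1/4*pi_s_1 + 7/20*pi_s_2 + 13/20*pi_s_3 + 1/20*pi_s_4
  pi_s_2 = 1/10*pi_s_1 + 2/5*pi_s_2 + 1/20*pi_s_3 + 7/20*pi_s_4
  pi_s_3 = 1/5*pi_s_1 + 1/20*pi_s_2 + 1/20*pi_s_3 + 1/5*pi_s_4
  pi_s_4 = 9/20*pi_s_1 + 1/5*pi_s_2 + 1/4*pi_s_3 + 2/5*pi_s_4
with normalization: pi_s_1 + pi_s_2 + pi_s_3 + pi_s_4 = 1.

Using the first 3 balance equations plus normalization, the linear system A*pi = b is:
  [-3/4, 7/20, 13/20, 1/20] . pi = 0
  [1/10, -3/5, 1/20, 7/20] . pi = 0
  [1/5, 1/20, -19/20, 1/5] . pi = 0
  [1, 1, 1, 1] . pi = 1

Solving yields:
  pi_s_1 = 1901/7214
  pi_s_2 = 1837/7214
  pi_s_3 = 1015/7214
  pi_s_4 = 2461/7214

Verification (pi * P):
  1901/7214*1/4 + 1837/7214*7/20 + 1015/7214*13/20 + 2461/7214*1/20 = 1901/7214 = pi_s_1  (ok)
  1901/7214*1/10 + 1837/7214*2/5 + 1015/7214*1/20 + 2461/7214*7/20 = 1837/7214 = pi_s_2  (ok)
  1901/7214*1/5 + 1837/7214*1/20 + 1015/7214*1/20 + 2461/7214*1/5 = 1015/7214 = pi_s_3  (ok)
  1901/7214*9/20 + 1837/7214*1/5 + 1015/7214*1/4 + 2461/7214*2/5 = 2461/7214 = pi_s_4  (ok)

Answer: 1901/7214 1837/7214 1015/7214 2461/7214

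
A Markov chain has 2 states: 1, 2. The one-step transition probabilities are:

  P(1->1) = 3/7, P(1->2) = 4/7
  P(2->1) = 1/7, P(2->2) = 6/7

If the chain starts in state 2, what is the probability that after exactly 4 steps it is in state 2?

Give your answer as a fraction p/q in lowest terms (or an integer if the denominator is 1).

Computing P^4 by repeated multiplication:
P^1 =
  1: [3/7, 4/7]
  2: [1/7, 6/7]
P^2 =
  1: [13/49, 36/49]
  2: [9/49, 40/49]
P^3 =
  1: [75/343, 268/343]
  2: [67/343, 276/343]
P^4 =
  1: [493/2401, 1908/2401]
  2: [477/2401, 1924/2401]

(P^4)[2 -> 2] = 1924/2401

Answer: 1924/2401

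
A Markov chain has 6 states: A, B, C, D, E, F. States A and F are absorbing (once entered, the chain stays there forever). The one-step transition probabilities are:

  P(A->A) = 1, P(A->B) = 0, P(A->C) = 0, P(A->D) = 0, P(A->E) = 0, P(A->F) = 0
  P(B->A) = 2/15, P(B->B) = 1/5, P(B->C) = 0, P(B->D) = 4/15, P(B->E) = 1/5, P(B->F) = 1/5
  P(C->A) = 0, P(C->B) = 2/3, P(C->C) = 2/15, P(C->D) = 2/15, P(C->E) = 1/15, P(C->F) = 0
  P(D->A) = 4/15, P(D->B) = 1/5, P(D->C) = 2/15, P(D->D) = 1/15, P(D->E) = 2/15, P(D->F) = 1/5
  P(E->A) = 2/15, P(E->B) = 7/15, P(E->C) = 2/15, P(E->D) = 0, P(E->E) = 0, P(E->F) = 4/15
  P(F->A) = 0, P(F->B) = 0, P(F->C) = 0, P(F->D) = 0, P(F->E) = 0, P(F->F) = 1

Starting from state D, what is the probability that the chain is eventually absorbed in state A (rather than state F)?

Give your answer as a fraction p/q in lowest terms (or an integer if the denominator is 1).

Let a_i = P(absorbed in A | start in state i).
Boundary conditions: a_A = 1, a_F = 0.
For each transient state i, a_i = sum_j P(i->j) * a_j:
  a_B = 2/15*a_A + 1/5*a_B + 0*a_C + 4/15*a_D + 1/5*a_E + 1/5*a_F
  a_C = 0*a_A + 2/3*a_B + 2/15*a_C + 2/15*a_D + 1/15*a_E + 0*a_F
  a_D = 4/15*a_A + 1/5*a_B + 2/15*a_C + 1/15*a_D + 2/15*a_E + 1/5*a_F
  a_E = 2/15*a_A + 7/15*a_B + 2/15*a_C + 0*a_D + 0*a_E + 4/15*a_F

Substituting a_A = 1 and a_F = 0, rearrange to (I - Q) a = r where r[i] = P(i -> A):
  [4/5, 0, -4/15, -1/5] . (a_B, a_C, a_D, a_E) = 2/15
  [-2/3, 13/15, -2/15, -1/15] . (a_B, a_C, a_D, a_E) = 0
  [-1/5, -2/15, 14/15, -2/15] . (a_B, a_C, a_D, a_E) = 4/15
  [-7/15, -2/15, 0, 1] . (a_B, a_C, a_D, a_E) = 2/15

Solving yields:
  a_B = 4848/11267
  a_C = 4930/11267
  a_D = 5594/11267
  a_E = 4422/11267

Starting state is D, so the absorption probability is a_D = 5594/11267.

Answer: 5594/11267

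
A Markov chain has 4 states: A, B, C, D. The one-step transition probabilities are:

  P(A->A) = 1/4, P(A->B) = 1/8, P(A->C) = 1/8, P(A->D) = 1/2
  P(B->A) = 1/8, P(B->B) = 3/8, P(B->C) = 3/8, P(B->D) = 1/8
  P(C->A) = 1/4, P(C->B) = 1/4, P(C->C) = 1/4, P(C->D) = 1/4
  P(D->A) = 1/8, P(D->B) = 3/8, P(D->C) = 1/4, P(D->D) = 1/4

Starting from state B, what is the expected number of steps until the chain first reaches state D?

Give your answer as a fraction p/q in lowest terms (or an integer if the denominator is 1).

Let h_i = expected steps to first reach D from state i.
Boundary: h_D = 0.
First-step equations for the other states:
  h_A = 1 + 1/4*h_A + 1/8*h_B + 1/8*h_C + 1/2*h_D
  h_B = 1 + 1/8*h_A + 3/8*h_B + 3/8*h_C + 1/8*h_D
  h_C = 1 + 1/4*h_A + 1/4*h_B + 1/4*h_C + 1/4*h_D

Substituting h_D = 0 and rearranging gives the linear system (I - Q) h = 1:
  [3/4, -1/8, -1/8] . (h_A, h_B, h_C) = 1
  [-1/8, 5/8, -3/8] . (h_A, h_B, h_C) = 1
  [-1/4, -1/4, 3/4] . (h_A, h_B, h_C) = 1

Solving yields:
  h_A = 8/3
  h_B = 13/3
  h_C = 11/3

Starting state is B, so the expected hitting time is h_B = 13/3.

Answer: 13/3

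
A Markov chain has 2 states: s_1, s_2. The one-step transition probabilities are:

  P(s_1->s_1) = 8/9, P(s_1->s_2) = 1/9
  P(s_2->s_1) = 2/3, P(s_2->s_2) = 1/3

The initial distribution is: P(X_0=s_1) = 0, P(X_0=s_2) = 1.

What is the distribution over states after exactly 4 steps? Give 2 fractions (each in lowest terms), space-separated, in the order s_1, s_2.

Propagating the distribution step by step (d_{t+1} = d_t * P):
d_0 = (s_1=0, s_2=1)
  d_1[s_1] = 0*8/9 + 1*2/3 = 2/3
  d_1[s_2] = 0*1/9 + 1*1/3 = 1/3
d_1 = (s_1=2/3, s_2=1/3)
  d_2[s_1] = 2/3*8/9 + 1/3*2/3 = 22/27
  d_2[s_2] = 2/3*1/9 + 1/3*1/3 = 5/27
d_2 = (s_1=22/27, s_2=5/27)
  d_3[s_1] = 22/27*8/9 + 5/27*2/3 = 206/243
  d_3[s_2] = 22/27*1/9 + 5/27*1/3 = 37/243
d_3 = (s_1=206/243, s_2=37/243)
  d_4[s_1] = 206/243*8/9 + 37/243*2/3 = 1870/2187
  d_4[s_2] = 206/243*1/9 + 37/243*1/3 = 317/2187
d_4 = (s_1=1870/2187, s_2=317/2187)

Answer: 1870/2187 317/2187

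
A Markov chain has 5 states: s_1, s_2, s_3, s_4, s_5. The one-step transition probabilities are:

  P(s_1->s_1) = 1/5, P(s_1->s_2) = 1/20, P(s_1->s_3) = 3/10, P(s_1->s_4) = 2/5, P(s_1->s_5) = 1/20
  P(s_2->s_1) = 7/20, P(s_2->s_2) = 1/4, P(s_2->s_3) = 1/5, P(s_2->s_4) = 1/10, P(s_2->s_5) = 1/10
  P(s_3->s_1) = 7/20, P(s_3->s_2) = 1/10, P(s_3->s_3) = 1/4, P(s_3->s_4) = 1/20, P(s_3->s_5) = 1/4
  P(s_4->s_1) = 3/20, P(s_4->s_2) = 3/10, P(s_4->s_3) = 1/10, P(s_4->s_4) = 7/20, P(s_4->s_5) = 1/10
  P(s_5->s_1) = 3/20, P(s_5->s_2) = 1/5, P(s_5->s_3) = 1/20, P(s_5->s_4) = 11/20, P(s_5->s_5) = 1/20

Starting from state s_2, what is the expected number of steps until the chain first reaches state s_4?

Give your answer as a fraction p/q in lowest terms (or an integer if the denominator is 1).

Answer: 93320/21027

Derivation:
Let h_i = expected steps to first reach s_4 from state i.
Boundary: h_s_4 = 0.
First-step equations for the other states:
  h_s_1 = 1 + 1/5*h_s_1 + 1/20*h_s_2 + 3/10*h_s_3 + 2/5*h_s_4 + 1/20*h_s_5
  h_s_2 = 1 + 7/20*h_s_1 + 1/4*h_s_2 + 1/5*h_s_3 + 1/10*h_s_4 + 1/10*h_s_5
  h_s_3 = 1 + 7/20*h_s_1 + 1/10*h_s_2 + 1/4*h_s_3 + 1/20*h_s_4 + 1/4*h_s_5
  h_s_5 = 1 + 3/20*h_s_1 + 1/5*h_s_2 + 1/20*h_s_3 + 11/20*h_s_4 + 1/20*h_s_5

Substituting h_s_4 = 0 and rearranging gives the linear system (I - Q) h = 1:
  [4/5, -1/20, -3/10, -1/20] . (h_s_1, h_s_2, h_s_3, h_s_5) = 1
  [-7/20, 3/4, -1/5, -1/10] . (h_s_1, h_s_2, h_s_3, h_s_5) = 1
  [-7/20, -1/10, 3/4, -1/4] . (h_s_1, h_s_2, h_s_3, h_s_5) = 1
  [-3/20, -1/5, -1/20, 19/20] . (h_s_1, h_s_2, h_s_3, h_s_5) = 1

Solving yields:
  h_s_1 = 70460/21027
  h_s_2 = 93320/21027
  h_s_3 = 92620/21027
  h_s_5 = 19260/7009

Starting state is s_2, so the expected hitting time is h_s_2 = 93320/21027.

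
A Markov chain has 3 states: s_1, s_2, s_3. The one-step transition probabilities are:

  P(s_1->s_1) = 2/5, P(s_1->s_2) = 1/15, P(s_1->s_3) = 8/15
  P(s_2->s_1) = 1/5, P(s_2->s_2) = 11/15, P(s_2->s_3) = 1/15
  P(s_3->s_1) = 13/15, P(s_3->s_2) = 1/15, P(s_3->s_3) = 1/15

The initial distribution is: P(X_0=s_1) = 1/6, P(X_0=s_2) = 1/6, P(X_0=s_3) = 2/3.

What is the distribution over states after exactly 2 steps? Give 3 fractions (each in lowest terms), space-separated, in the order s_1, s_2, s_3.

Answer: 583/1350 5/27 517/1350

Derivation:
Propagating the distribution step by step (d_{t+1} = d_t * P):
d_0 = (s_1=1/6, s_2=1/6, s_3=2/3)
  d_1[s_1] = 1/6*2/5 + 1/6*1/5 + 2/3*13/15 = 61/90
  d_1[s_2] = 1/6*1/15 + 1/6*11/15 + 2/3*1/15 = 8/45
  d_1[s_3] = 1/6*8/15 + 1/6*1/15 + 2/3*1/15 = 13/90
d_1 = (s_1=61/90, s_2=8/45, s_3=13/90)
  d_2[s_1] = 61/90*2/5 + 8/45*1/5 + 13/90*13/15 = 583/1350
  d_2[s_2] = 61/90*1/15 + 8/45*11/15 + 13/90*1/15 = 5/27
  d_2[s_3] = 61/90*8/15 + 8/45*1/15 + 13/90*1/15 = 517/1350
d_2 = (s_1=583/1350, s_2=5/27, s_3=517/1350)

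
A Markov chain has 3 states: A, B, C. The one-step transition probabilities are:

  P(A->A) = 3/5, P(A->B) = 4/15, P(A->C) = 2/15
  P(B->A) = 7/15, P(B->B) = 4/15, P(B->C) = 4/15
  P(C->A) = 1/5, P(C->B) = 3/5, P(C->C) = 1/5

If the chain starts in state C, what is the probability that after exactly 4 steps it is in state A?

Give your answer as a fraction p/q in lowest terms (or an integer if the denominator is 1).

Computing P^4 by repeated multiplication:
P^1 =
  A: [3/5, 4/15, 2/15]
  B: [7/15, 4/15, 4/15]
  C: [1/5, 3/5, 1/5]
P^2 =
  A: [23/45, 14/45, 8/45]
  B: [103/225, 16/45, 14/75]
  C: [11/25, 1/3, 17/75]
P^3 =
  A: [329/675, 44/135, 14/75]
  B: [1613/3375, 74/225, 652/3375]
  C: [523/1125, 77/225, 217/1125]
P^4 =
  A: [4879/10125, 74/225, 1916/10125]
  B: [8081/16875, 3352/10125, 9622/50625]
  C: [8053/16875, 1117/3375, 1079/5625]

(P^4)[C -> A] = 8053/16875

Answer: 8053/16875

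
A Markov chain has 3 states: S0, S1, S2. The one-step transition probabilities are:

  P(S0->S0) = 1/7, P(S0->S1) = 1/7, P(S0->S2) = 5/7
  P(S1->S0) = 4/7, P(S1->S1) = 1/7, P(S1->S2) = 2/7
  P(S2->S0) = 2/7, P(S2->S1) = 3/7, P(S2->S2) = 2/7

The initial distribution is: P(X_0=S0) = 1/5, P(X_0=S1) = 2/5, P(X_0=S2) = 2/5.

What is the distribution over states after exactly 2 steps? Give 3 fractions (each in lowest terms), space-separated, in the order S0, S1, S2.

Propagating the distribution step by step (d_{t+1} = d_t * P):
d_0 = (S0=1/5, S1=2/5, S2=2/5)
  d_1[S0] = 1/5*1/7 + 2/5*4/7 + 2/5*2/7 = 13/35
  d_1[S1] = 1/5*1/7 + 2/5*1/7 + 2/5*3/7 = 9/35
  d_1[S2] = 1/5*5/7 + 2/5*2/7 + 2/5*2/7 = 13/35
d_1 = (S0=13/35, S1=9/35, S2=13/35)
  d_2[S0] = 13/35*1/7 + 9/35*4/7 + 13/35*2/7 = 15/49
  d_2[S1] = 13/35*1/7 + 9/35*1/7 + 13/35*3/7 = 61/245
  d_2[S2] = 13/35*5/7 + 9/35*2/7 + 13/35*2/7 = 109/245
d_2 = (S0=15/49, S1=61/245, S2=109/245)

Answer: 15/49 61/245 109/245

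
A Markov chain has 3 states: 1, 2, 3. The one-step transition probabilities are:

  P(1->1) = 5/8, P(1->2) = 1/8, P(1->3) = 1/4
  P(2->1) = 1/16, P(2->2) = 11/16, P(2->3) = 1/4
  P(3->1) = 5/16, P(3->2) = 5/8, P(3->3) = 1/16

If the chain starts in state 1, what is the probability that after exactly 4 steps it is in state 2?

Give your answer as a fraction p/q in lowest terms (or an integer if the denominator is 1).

Answer: 15065/32768

Derivation:
Computing P^4 by repeated multiplication:
P^1 =
  1: [5/8, 1/8, 1/4]
  2: [1/16, 11/16, 1/4]
  3: [5/16, 5/8, 1/16]
P^2 =
  1: [61/128, 41/128, 13/64]
  2: [41/256, 163/256, 13/64]
  3: [65/256, 65/128, 61/256]
P^3 =
  1: [781/2048, 833/2048, 217/1024]
  2: [833/4096, 2395/4096, 217/1024]
  3: [1085/4096, 1085/2048, 841/4096]
P^4 =
  1: [10813/32768, 15065/32768, 3445/16384]
  2: [15065/65536, 36691/65536, 3445/16384]
  3: [17225/65536, 17225/32768, 13861/65536]

(P^4)[1 -> 2] = 15065/32768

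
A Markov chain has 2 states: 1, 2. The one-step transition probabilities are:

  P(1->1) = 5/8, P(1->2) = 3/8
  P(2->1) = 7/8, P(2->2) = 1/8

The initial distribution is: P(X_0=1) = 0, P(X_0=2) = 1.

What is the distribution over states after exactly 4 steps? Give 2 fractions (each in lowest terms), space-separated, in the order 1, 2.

Answer: 357/512 155/512

Derivation:
Propagating the distribution step by step (d_{t+1} = d_t * P):
d_0 = (1=0, 2=1)
  d_1[1] = 0*5/8 + 1*7/8 = 7/8
  d_1[2] = 0*3/8 + 1*1/8 = 1/8
d_1 = (1=7/8, 2=1/8)
  d_2[1] = 7/8*5/8 + 1/8*7/8 = 21/32
  d_2[2] = 7/8*3/8 + 1/8*1/8 = 11/32
d_2 = (1=21/32, 2=11/32)
  d_3[1] = 21/32*5/8 + 11/32*7/8 = 91/128
  d_3[2] = 21/32*3/8 + 11/32*1/8 = 37/128
d_3 = (1=91/128, 2=37/128)
  d_4[1] = 91/128*5/8 + 37/128*7/8 = 357/512
  d_4[2] = 91/128*3/8 + 37/128*1/8 = 155/512
d_4 = (1=357/512, 2=155/512)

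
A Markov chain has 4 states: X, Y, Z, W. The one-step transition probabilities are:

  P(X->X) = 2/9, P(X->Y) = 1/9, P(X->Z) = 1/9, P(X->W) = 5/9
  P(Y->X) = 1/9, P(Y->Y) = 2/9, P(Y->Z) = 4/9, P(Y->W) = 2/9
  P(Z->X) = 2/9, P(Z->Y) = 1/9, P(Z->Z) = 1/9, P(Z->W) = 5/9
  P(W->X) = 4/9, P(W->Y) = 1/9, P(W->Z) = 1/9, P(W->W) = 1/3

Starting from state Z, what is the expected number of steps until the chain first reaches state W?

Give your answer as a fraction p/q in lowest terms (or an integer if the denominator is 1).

Answer: 72/37

Derivation:
Let h_i = expected steps to first reach W from state i.
Boundary: h_W = 0.
First-step equations for the other states:
  h_X = 1 + 2/9*h_X + 1/9*h_Y + 1/9*h_Z + 5/9*h_W
  h_Y = 1 + 1/9*h_X + 2/9*h_Y + 4/9*h_Z + 2/9*h_W
  h_Z = 1 + 2/9*h_X + 1/9*h_Y + 1/9*h_Z + 5/9*h_W

Substituting h_W = 0 and rearranging gives the linear system (I - Q) h = 1:
  [7/9, -1/9, -1/9] . (h_X, h_Y, h_Z) = 1
  [-1/9, 7/9, -4/9] . (h_X, h_Y, h_Z) = 1
  [-2/9, -1/9, 8/9] . (h_X, h_Y, h_Z) = 1

Solving yields:
  h_X = 72/37
  h_Y = 99/37
  h_Z = 72/37

Starting state is Z, so the expected hitting time is h_Z = 72/37.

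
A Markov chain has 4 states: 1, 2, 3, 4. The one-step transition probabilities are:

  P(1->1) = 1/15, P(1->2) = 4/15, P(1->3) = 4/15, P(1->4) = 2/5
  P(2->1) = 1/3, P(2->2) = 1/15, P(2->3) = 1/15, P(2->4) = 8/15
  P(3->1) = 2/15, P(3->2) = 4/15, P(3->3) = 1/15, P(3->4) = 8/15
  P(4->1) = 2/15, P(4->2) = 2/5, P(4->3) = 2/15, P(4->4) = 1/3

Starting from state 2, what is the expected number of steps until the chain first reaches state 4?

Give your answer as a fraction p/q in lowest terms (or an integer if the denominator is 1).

Answer: 735/368

Derivation:
Let h_i = expected steps to first reach 4 from state i.
Boundary: h_4 = 0.
First-step equations for the other states:
  h_1 = 1 + 1/15*h_1 + 4/15*h_2 + 4/15*h_3 + 2/5*h_4
  h_2 = 1 + 1/3*h_1 + 1/15*h_2 + 1/15*h_3 + 8/15*h_4
  h_3 = 1 + 2/15*h_1 + 4/15*h_2 + 1/15*h_3 + 8/15*h_4

Substituting h_4 = 0 and rearranging gives the linear system (I - Q) h = 1:
  [14/15, -4/15, -4/15] . (h_1, h_2, h_3) = 1
  [-1/3, 14/15, -1/15] . (h_1, h_2, h_3) = 1
  [-2/15, -4/15, 14/15] . (h_1, h_2, h_3) = 1

Solving yields:
  h_1 = 405/184
  h_2 = 735/368
  h_3 = 45/23

Starting state is 2, so the expected hitting time is h_2 = 735/368.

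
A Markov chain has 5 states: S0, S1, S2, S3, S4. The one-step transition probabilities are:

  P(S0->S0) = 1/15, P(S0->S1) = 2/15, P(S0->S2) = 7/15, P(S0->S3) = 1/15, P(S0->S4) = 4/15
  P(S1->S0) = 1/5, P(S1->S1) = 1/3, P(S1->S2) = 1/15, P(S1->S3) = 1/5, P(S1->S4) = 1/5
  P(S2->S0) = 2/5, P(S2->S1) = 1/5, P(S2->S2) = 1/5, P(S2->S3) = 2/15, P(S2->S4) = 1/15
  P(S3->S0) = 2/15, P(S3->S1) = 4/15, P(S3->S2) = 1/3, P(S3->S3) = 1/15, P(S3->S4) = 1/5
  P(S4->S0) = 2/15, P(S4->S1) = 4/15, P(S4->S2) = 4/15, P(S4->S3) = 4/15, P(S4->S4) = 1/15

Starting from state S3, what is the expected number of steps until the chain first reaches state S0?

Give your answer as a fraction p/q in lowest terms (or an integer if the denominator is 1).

Answer: 5925/1247

Derivation:
Let h_i = expected steps to first reach S0 from state i.
Boundary: h_S0 = 0.
First-step equations for the other states:
  h_S1 = 1 + 1/5*h_S0 + 1/3*h_S1 + 1/15*h_S2 + 1/5*h_S3 + 1/5*h_S4
  h_S2 = 1 + 2/5*h_S0 + 1/5*h_S1 + 1/5*h_S2 + 2/15*h_S3 + 1/15*h_S4
  h_S3 = 1 + 2/15*h_S0 + 4/15*h_S1 + 1/3*h_S2 + 1/15*h_S3 + 1/5*h_S4
  h_S4 = 1 + 2/15*h_S0 + 4/15*h_S1 + 4/15*h_S2 + 4/15*h_S3 + 1/15*h_S4

Substituting h_S0 = 0 and rearranging gives the linear system (I - Q) h = 1:
  [2/3, -1/15, -1/5, -1/5] . (h_S1, h_S2, h_S3, h_S4) = 1
  [-1/5, 4/5, -2/15, -1/15] . (h_S1, h_S2, h_S3, h_S4) = 1
  [-4/15, -1/3, 14/15, -1/5] . (h_S1, h_S2, h_S3, h_S4) = 1
  [-4/15, -4/15, -4/15, 14/15] . (h_S1, h_S2, h_S3, h_S4) = 1

Solving yields:
  h_S1 = 11805/2494
  h_S2 = 9045/2494
  h_S3 = 5925/1247
  h_S4 = 12015/2494

Starting state is S3, so the expected hitting time is h_S3 = 5925/1247.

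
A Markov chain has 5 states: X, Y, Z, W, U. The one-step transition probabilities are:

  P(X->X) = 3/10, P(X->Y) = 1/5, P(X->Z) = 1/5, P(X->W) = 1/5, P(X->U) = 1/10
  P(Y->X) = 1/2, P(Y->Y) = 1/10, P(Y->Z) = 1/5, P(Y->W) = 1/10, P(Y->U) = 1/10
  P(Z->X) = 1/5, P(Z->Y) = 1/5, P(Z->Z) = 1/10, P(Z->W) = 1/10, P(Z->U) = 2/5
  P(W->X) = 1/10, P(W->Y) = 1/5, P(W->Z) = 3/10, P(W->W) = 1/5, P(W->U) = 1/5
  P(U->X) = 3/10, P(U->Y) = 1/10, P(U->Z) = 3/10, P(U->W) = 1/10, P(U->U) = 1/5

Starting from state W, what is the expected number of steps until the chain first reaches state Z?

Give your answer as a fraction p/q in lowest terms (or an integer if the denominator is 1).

Let h_i = expected steps to first reach Z from state i.
Boundary: h_Z = 0.
First-step equations for the other states:
  h_X = 1 + 3/10*h_X + 1/5*h_Y + 1/5*h_Z + 1/5*h_W + 1/10*h_U
  h_Y = 1 + 1/2*h_X + 1/10*h_Y + 1/5*h_Z + 1/10*h_W + 1/10*h_U
  h_W = 1 + 1/10*h_X + 1/5*h_Y + 3/10*h_Z + 1/5*h_W + 1/5*h_U
  h_U = 1 + 3/10*h_X + 1/10*h_Y + 3/10*h_Z + 1/10*h_W + 1/5*h_U

Substituting h_Z = 0 and rearranging gives the linear system (I - Q) h = 1:
  [7/10, -1/5, -1/5, -1/10] . (h_X, h_Y, h_W, h_U) = 1
  [-1/2, 9/10, -1/10, -1/10] . (h_X, h_Y, h_W, h_U) = 1
  [-1/10, -1/5, 4/5, -1/5] . (h_X, h_Y, h_W, h_U) = 1
  [-3/10, -1/10, -1/10, 4/5] . (h_X, h_Y, h_W, h_U) = 1

Solving yields:
  h_X = 100/23
  h_Y = 101/23
  h_W = 89/23
  h_U = 90/23

Starting state is W, so the expected hitting time is h_W = 89/23.

Answer: 89/23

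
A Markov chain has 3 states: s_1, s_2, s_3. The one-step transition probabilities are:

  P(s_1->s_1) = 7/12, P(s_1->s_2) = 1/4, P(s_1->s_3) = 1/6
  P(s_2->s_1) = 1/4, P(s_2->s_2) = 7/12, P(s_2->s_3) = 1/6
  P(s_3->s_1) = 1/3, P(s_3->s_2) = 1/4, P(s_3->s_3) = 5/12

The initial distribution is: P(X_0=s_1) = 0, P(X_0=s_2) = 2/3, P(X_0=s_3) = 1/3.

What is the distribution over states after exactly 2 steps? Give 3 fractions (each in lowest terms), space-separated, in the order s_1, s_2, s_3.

Propagating the distribution step by step (d_{t+1} = d_t * P):
d_0 = (s_1=0, s_2=2/3, s_3=1/3)
  d_1[s_1] = 0*7/12 + 2/3*1/4 + 1/3*1/3 = 5/18
  d_1[s_2] = 0*1/4 + 2/3*7/12 + 1/3*1/4 = 17/36
  d_1[s_3] = 0*1/6 + 2/3*1/6 + 1/3*5/12 = 1/4
d_1 = (s_1=5/18, s_2=17/36, s_3=1/4)
  d_2[s_1] = 5/18*7/12 + 17/36*1/4 + 1/4*1/3 = 157/432
  d_2[s_2] = 5/18*1/4 + 17/36*7/12 + 1/4*1/4 = 11/27
  d_2[s_3] = 5/18*1/6 + 17/36*1/6 + 1/4*5/12 = 11/48
d_2 = (s_1=157/432, s_2=11/27, s_3=11/48)

Answer: 157/432 11/27 11/48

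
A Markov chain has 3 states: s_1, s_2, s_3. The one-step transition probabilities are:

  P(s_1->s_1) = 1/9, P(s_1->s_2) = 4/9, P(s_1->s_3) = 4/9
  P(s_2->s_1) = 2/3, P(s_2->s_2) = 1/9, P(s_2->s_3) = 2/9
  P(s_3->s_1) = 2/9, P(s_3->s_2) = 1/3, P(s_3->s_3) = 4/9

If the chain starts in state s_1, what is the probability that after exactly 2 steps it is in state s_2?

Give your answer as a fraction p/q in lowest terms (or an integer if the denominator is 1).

Answer: 20/81

Derivation:
Computing P^2 by repeated multiplication:
P^1 =
  s_1: [1/9, 4/9, 4/9]
  s_2: [2/3, 1/9, 2/9]
  s_3: [2/9, 1/3, 4/9]
P^2 =
  s_1: [11/27, 20/81, 28/81]
  s_2: [16/81, 31/81, 34/81]
  s_3: [28/81, 23/81, 10/27]

(P^2)[s_1 -> s_2] = 20/81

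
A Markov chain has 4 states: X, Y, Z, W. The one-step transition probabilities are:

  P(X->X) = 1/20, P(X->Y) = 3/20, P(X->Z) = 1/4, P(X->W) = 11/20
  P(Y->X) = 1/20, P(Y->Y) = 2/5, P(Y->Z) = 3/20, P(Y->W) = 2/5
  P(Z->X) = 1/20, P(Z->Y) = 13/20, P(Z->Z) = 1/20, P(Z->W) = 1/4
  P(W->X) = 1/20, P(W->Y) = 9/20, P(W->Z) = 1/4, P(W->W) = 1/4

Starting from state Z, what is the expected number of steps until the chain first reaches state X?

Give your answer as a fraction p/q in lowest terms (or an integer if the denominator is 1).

Let h_i = expected steps to first reach X from state i.
Boundary: h_X = 0.
First-step equations for the other states:
  h_Y = 1 + 1/20*h_X + 2/5*h_Y + 3/20*h_Z + 2/5*h_W
  h_Z = 1 + 1/20*h_X + 13/20*h_Y + 1/20*h_Z + 1/4*h_W
  h_W = 1 + 1/20*h_X + 9/20*h_Y + 1/4*h_Z + 1/4*h_W

Substituting h_X = 0 and rearranging gives the linear system (I - Q) h = 1:
  [3/5, -3/20, -2/5] . (h_Y, h_Z, h_W) = 1
  [-13/20, 19/20, -1/4] . (h_Y, h_Z, h_W) = 1
  [-9/20, -1/4, 3/4] . (h_Y, h_Z, h_W) = 1

Solving yields:
  h_Y = 20
  h_Z = 20
  h_W = 20

Starting state is Z, so the expected hitting time is h_Z = 20.

Answer: 20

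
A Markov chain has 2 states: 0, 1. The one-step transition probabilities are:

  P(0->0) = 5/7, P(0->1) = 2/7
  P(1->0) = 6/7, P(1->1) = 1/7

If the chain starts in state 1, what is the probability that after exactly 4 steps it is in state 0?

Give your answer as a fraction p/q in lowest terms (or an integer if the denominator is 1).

Answer: 1800/2401

Derivation:
Computing P^4 by repeated multiplication:
P^1 =
  0: [5/7, 2/7]
  1: [6/7, 1/7]
P^2 =
  0: [37/49, 12/49]
  1: [36/49, 13/49]
P^3 =
  0: [257/343, 86/343]
  1: [258/343, 85/343]
P^4 =
  0: [1801/2401, 600/2401]
  1: [1800/2401, 601/2401]

(P^4)[1 -> 0] = 1800/2401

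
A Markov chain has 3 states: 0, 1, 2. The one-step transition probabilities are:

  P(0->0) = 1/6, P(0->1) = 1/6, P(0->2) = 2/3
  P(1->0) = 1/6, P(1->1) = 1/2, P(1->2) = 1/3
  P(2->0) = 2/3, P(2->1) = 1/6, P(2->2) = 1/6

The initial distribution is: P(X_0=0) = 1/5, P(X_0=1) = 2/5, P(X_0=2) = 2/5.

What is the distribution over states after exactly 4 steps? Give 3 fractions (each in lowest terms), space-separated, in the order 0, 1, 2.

Answer: 16/45 34/135 53/135

Derivation:
Propagating the distribution step by step (d_{t+1} = d_t * P):
d_0 = (0=1/5, 1=2/5, 2=2/5)
  d_1[0] = 1/5*1/6 + 2/5*1/6 + 2/5*2/3 = 11/30
  d_1[1] = 1/5*1/6 + 2/5*1/2 + 2/5*1/6 = 3/10
  d_1[2] = 1/5*2/3 + 2/5*1/3 + 2/5*1/6 = 1/3
d_1 = (0=11/30, 1=3/10, 2=1/3)
  d_2[0] = 11/30*1/6 + 3/10*1/6 + 1/3*2/3 = 1/3
  d_2[1] = 11/30*1/6 + 3/10*1/2 + 1/3*1/6 = 4/15
  d_2[2] = 11/30*2/3 + 3/10*1/3 + 1/3*1/6 = 2/5
d_2 = (0=1/3, 1=4/15, 2=2/5)
  d_3[0] = 1/3*1/6 + 4/15*1/6 + 2/5*2/3 = 11/30
  d_3[1] = 1/3*1/6 + 4/15*1/2 + 2/5*1/6 = 23/90
  d_3[2] = 1/3*2/3 + 4/15*1/3 + 2/5*1/6 = 17/45
d_3 = (0=11/30, 1=23/90, 2=17/45)
  d_4[0] = 11/30*1/6 + 23/90*1/6 + 17/45*2/3 = 16/45
  d_4[1] = 11/30*1/6 + 23/90*1/2 + 17/45*1/6 = 34/135
  d_4[2] = 11/30*2/3 + 23/90*1/3 + 17/45*1/6 = 53/135
d_4 = (0=16/45, 1=34/135, 2=53/135)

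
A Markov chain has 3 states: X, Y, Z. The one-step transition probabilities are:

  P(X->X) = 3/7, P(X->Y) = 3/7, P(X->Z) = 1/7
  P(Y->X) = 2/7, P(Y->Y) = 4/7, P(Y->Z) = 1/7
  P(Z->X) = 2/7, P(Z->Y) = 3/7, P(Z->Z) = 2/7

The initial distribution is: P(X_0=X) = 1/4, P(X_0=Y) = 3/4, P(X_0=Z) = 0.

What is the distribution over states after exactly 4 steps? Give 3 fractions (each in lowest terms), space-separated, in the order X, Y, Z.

Propagating the distribution step by step (d_{t+1} = d_t * P):
d_0 = (X=1/4, Y=3/4, Z=0)
  d_1[X] = 1/4*3/7 + 3/4*2/7 + 0*2/7 = 9/28
  d_1[Y] = 1/4*3/7 + 3/4*4/7 + 0*3/7 = 15/28
  d_1[Z] = 1/4*1/7 + 3/4*1/7 + 0*2/7 = 1/7
d_1 = (X=9/28, Y=15/28, Z=1/7)
  d_2[X] = 9/28*3/7 + 15/28*2/7 + 1/7*2/7 = 65/196
  d_2[Y] = 9/28*3/7 + 15/28*4/7 + 1/7*3/7 = 99/196
  d_2[Z] = 9/28*1/7 + 15/28*1/7 + 1/7*2/7 = 8/49
d_2 = (X=65/196, Y=99/196, Z=8/49)
  d_3[X] = 65/196*3/7 + 99/196*2/7 + 8/49*2/7 = 457/1372
  d_3[Y] = 65/196*3/7 + 99/196*4/7 + 8/49*3/7 = 687/1372
  d_3[Z] = 65/196*1/7 + 99/196*1/7 + 8/49*2/7 = 57/343
d_3 = (X=457/1372, Y=687/1372, Z=57/343)
  d_4[X] = 457/1372*3/7 + 687/1372*2/7 + 57/343*2/7 = 3201/9604
  d_4[Y] = 457/1372*3/7 + 687/1372*4/7 + 57/343*3/7 = 4803/9604
  d_4[Z] = 457/1372*1/7 + 687/1372*1/7 + 57/343*2/7 = 400/2401
d_4 = (X=3201/9604, Y=4803/9604, Z=400/2401)

Answer: 3201/9604 4803/9604 400/2401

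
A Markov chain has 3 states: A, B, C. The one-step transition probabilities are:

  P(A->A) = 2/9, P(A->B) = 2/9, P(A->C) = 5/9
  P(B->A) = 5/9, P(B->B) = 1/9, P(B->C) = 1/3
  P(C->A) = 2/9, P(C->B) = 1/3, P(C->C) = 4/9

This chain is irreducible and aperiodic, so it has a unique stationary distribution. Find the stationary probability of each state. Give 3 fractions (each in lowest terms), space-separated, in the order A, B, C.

Answer: 31/102 25/102 23/51

Derivation:
The stationary distribution satisfies pi = pi * P, i.e.:
  pi_A = 2/9*pi_A + 5/9*pi_B + 2/9*pi_C
  pi_B = 2/9*pi_A + 1/9*pi_B + 1/3*pi_C
  pi_C = 5/9*pi_A + 1/3*pi_B + 4/9*pi_C
with normalization: pi_A + pi_B + pi_C = 1.

Using the first 2 balance equations plus normalization, the linear system A*pi = b is:
  [-7/9, 5/9, 2/9] . pi = 0
  [2/9, -8/9, 1/3] . pi = 0
  [1, 1, 1] . pi = 1

Solving yields:
  pi_A = 31/102
  pi_B = 25/102
  pi_C = 23/51

Verification (pi * P):
  31/102*2/9 + 25/102*5/9 + 23/51*2/9 = 31/102 = pi_A  (ok)
  31/102*2/9 + 25/102*1/9 + 23/51*1/3 = 25/102 = pi_B  (ok)
  31/102*5/9 + 25/102*1/3 + 23/51*4/9 = 23/51 = pi_C  (ok)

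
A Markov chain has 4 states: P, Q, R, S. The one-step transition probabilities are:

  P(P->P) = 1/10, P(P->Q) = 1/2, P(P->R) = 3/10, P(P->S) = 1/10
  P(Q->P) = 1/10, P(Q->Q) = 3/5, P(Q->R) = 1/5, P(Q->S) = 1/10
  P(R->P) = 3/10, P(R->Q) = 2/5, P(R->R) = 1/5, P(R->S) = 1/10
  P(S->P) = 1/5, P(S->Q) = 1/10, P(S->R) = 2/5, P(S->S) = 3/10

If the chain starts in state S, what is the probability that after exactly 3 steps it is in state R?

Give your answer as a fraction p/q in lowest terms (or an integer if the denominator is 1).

Computing P^3 by repeated multiplication:
P^1 =
  P: [1/10, 1/2, 3/10, 1/10]
  Q: [1/10, 3/5, 1/5, 1/10]
  R: [3/10, 2/5, 1/5, 1/10]
  S: [1/5, 1/10, 2/5, 3/10]
P^2 =
  P: [17/100, 12/25, 23/100, 3/25]
  Q: [3/20, 1/2, 23/100, 3/25]
  R: [3/20, 12/25, 1/4, 3/25]
  S: [21/100, 7/20, 7/25, 4/25]
P^3 =
  P: [79/500, 477/1000, 241/1000, 31/250]
  Q: [79/500, 479/1000, 239/1000, 31/250]
  R: [81/500, 19/40, 239/1000, 31/250]
  S: [43/250, 443/1000, 253/1000, 33/250]

(P^3)[S -> R] = 253/1000

Answer: 253/1000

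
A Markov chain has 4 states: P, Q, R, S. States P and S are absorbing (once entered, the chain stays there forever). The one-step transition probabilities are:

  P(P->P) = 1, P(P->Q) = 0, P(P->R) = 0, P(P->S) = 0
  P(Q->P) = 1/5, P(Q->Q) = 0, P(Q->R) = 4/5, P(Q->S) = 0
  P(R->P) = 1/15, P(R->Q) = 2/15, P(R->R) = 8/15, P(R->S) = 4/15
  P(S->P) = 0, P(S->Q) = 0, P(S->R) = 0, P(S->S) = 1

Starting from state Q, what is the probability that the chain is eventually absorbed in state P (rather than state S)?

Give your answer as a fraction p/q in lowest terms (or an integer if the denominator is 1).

Let a_i = P(absorbed in P | start in state i).
Boundary conditions: a_P = 1, a_S = 0.
For each transient state i, a_i = sum_j P(i->j) * a_j:
  a_Q = 1/5*a_P + 0*a_Q + 4/5*a_R + 0*a_S
  a_R = 1/15*a_P + 2/15*a_Q + 8/15*a_R + 4/15*a_S

Substituting a_P = 1 and a_S = 0, rearrange to (I - Q) a = r where r[i] = P(i -> P):
  [1, -4/5] . (a_Q, a_R) = 1/5
  [-2/15, 7/15] . (a_Q, a_R) = 1/15

Solving yields:
  a_Q = 11/27
  a_R = 7/27

Starting state is Q, so the absorption probability is a_Q = 11/27.

Answer: 11/27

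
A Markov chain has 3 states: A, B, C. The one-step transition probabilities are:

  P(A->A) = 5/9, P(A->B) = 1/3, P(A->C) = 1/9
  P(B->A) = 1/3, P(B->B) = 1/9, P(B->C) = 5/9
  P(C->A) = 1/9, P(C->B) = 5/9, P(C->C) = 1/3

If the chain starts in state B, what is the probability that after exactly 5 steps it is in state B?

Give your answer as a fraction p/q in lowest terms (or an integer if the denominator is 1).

Computing P^5 by repeated multiplication:
P^1 =
  A: [5/9, 1/3, 1/9]
  B: [1/3, 1/9, 5/9]
  C: [1/9, 5/9, 1/3]
P^2 =
  A: [35/81, 23/81, 23/81]
  B: [23/81, 35/81, 23/81]
  C: [23/81, 23/81, 35/81]
P^3 =
  A: [89/243, 1/3, 73/243]
  B: [1/3, 73/243, 89/243]
  C: [73/243, 89/243, 1/3]
P^4 =
  A: [761/2187, 713/2187, 713/2187]
  B: [713/2187, 761/2187, 713/2187]
  C: [713/2187, 713/2187, 761/2187]
P^5 =
  A: [2219/6561, 1/3, 2155/6561]
  B: [1/3, 2155/6561, 2219/6561]
  C: [2155/6561, 2219/6561, 1/3]

(P^5)[B -> B] = 2155/6561

Answer: 2155/6561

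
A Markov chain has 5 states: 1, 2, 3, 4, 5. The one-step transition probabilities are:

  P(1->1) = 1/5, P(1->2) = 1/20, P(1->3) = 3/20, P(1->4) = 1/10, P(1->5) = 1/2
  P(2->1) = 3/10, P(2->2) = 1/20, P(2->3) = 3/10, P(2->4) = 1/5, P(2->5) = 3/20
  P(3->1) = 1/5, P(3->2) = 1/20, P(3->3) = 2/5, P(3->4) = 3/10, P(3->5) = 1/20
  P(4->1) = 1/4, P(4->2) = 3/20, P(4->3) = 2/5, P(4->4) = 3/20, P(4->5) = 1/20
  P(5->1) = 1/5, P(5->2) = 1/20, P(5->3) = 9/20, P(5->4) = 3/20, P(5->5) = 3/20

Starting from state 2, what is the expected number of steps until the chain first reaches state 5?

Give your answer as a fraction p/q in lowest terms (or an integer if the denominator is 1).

Let h_i = expected steps to first reach 5 from state i.
Boundary: h_5 = 0.
First-step equations for the other states:
  h_1 = 1 + 1/5*h_1 + 1/20*h_2 + 3/20*h_3 + 1/10*h_4 + 1/2*h_5
  h_2 = 1 + 3/10*h_1 + 1/20*h_2 + 3/10*h_3 + 1/5*h_4 + 3/20*h_5
  h_3 = 1 + 1/5*h_1 + 1/20*h_2 + 2/5*h_3 + 3/10*h_4 + 1/20*h_5
  h_4 = 1 + 1/4*h_1 + 3/20*h_2 + 2/5*h_3 + 3/20*h_4 + 1/20*h_5

Substituting h_5 = 0 and rearranging gives the linear system (I - Q) h = 1:
  [4/5, -1/20, -3/20, -1/10] . (h_1, h_2, h_3, h_4) = 1
  [-3/10, 19/20, -3/10, -1/5] . (h_1, h_2, h_3, h_4) = 1
  [-1/5, -1/20, 3/5, -3/10] . (h_1, h_2, h_3, h_4) = 1
  [-1/4, -3/20, -2/5, 17/20] . (h_1, h_2, h_3, h_4) = 1

Solving yields:
  h_1 = 26080/7279
  h_2 = 40260/7279
  h_3 = 46880/7279
  h_4 = 45400/7279

Starting state is 2, so the expected hitting time is h_2 = 40260/7279.

Answer: 40260/7279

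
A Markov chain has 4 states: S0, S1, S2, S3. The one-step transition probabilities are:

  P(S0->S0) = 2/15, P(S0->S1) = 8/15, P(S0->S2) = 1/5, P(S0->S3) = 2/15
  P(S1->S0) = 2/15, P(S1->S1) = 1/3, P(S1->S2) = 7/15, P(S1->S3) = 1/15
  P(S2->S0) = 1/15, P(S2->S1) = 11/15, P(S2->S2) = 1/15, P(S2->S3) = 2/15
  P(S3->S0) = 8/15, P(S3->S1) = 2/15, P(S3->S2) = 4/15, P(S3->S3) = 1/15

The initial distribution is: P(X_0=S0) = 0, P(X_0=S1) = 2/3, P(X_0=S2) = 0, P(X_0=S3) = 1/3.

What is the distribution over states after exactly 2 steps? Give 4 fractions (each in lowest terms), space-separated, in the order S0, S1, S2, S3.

Answer: 2/15 8/15 2/9 1/9

Derivation:
Propagating the distribution step by step (d_{t+1} = d_t * P):
d_0 = (S0=0, S1=2/3, S2=0, S3=1/3)
  d_1[S0] = 0*2/15 + 2/3*2/15 + 0*1/15 + 1/3*8/15 = 4/15
  d_1[S1] = 0*8/15 + 2/3*1/3 + 0*11/15 + 1/3*2/15 = 4/15
  d_1[S2] = 0*1/5 + 2/3*7/15 + 0*1/15 + 1/3*4/15 = 2/5
  d_1[S3] = 0*2/15 + 2/3*1/15 + 0*2/15 + 1/3*1/15 = 1/15
d_1 = (S0=4/15, S1=4/15, S2=2/5, S3=1/15)
  d_2[S0] = 4/15*2/15 + 4/15*2/15 + 2/5*1/15 + 1/15*8/15 = 2/15
  d_2[S1] = 4/15*8/15 + 4/15*1/3 + 2/5*11/15 + 1/15*2/15 = 8/15
  d_2[S2] = 4/15*1/5 + 4/15*7/15 + 2/5*1/15 + 1/15*4/15 = 2/9
  d_2[S3] = 4/15*2/15 + 4/15*1/15 + 2/5*2/15 + 1/15*1/15 = 1/9
d_2 = (S0=2/15, S1=8/15, S2=2/9, S3=1/9)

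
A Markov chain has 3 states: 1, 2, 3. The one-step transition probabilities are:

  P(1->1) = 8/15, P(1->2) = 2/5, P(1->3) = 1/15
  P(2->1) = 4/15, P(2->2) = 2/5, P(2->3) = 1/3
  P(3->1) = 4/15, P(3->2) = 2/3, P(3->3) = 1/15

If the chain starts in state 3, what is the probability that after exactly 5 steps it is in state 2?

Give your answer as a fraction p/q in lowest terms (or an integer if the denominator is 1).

Answer: 68474/151875

Derivation:
Computing P^5 by repeated multiplication:
P^1 =
  1: [8/15, 2/5, 1/15]
  2: [4/15, 2/5, 1/3]
  3: [4/15, 2/3, 1/15]
P^2 =
  1: [92/225, 94/225, 13/75]
  2: [76/225, 22/45, 13/75]
  3: [76/225, 94/225, 11/45]
P^3 =
  1: [1268/3375, 502/1125, 601/3375]
  2: [1204/3375, 502/1125, 133/675]
  3: [1204/3375, 314/675, 601/3375]
P^4 =
  1: [18572/50625, 22654/50625, 3133/16875]
  2: [18316/50625, 4582/10125, 3133/16875]
  3: [18316/50625, 22654/50625, 1931/10125]
P^5 =
  1: [276788/759375, 113782/253125, 141241/759375]
  2: [275764/759375, 113782/253125, 28453/151875]
  3: [275764/759375, 68474/151875, 141241/759375]

(P^5)[3 -> 2] = 68474/151875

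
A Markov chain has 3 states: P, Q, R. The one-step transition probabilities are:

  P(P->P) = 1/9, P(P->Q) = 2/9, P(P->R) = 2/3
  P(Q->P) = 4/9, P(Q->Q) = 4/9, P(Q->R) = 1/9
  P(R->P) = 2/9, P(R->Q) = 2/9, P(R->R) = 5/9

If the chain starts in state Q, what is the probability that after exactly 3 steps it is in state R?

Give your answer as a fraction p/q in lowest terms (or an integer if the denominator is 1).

Answer: 323/729

Derivation:
Computing P^3 by repeated multiplication:
P^1 =
  P: [1/9, 2/9, 2/3]
  Q: [4/9, 4/9, 1/9]
  R: [2/9, 2/9, 5/9]
P^2 =
  P: [7/27, 22/81, 38/81]
  Q: [22/81, 26/81, 11/27]
  R: [20/81, 22/81, 13/27]
P^3 =
  P: [185/729, 206/729, 338/729]
  Q: [64/243, 214/729, 323/729]
  R: [62/243, 206/729, 337/729]

(P^3)[Q -> R] = 323/729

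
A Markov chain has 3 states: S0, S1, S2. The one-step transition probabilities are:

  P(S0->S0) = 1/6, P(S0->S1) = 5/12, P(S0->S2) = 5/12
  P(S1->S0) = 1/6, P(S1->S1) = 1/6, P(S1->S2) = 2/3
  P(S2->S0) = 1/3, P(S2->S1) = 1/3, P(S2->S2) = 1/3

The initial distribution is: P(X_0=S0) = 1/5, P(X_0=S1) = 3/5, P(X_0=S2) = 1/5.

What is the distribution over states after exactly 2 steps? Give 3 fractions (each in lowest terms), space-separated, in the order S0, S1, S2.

Answer: 31/120 37/120 13/30

Derivation:
Propagating the distribution step by step (d_{t+1} = d_t * P):
d_0 = (S0=1/5, S1=3/5, S2=1/5)
  d_1[S0] = 1/5*1/6 + 3/5*1/6 + 1/5*1/3 = 1/5
  d_1[S1] = 1/5*5/12 + 3/5*1/6 + 1/5*1/3 = 1/4
  d_1[S2] = 1/5*5/12 + 3/5*2/3 + 1/5*1/3 = 11/20
d_1 = (S0=1/5, S1=1/4, S2=11/20)
  d_2[S0] = 1/5*1/6 + 1/4*1/6 + 11/20*1/3 = 31/120
  d_2[S1] = 1/5*5/12 + 1/4*1/6 + 11/20*1/3 = 37/120
  d_2[S2] = 1/5*5/12 + 1/4*2/3 + 11/20*1/3 = 13/30
d_2 = (S0=31/120, S1=37/120, S2=13/30)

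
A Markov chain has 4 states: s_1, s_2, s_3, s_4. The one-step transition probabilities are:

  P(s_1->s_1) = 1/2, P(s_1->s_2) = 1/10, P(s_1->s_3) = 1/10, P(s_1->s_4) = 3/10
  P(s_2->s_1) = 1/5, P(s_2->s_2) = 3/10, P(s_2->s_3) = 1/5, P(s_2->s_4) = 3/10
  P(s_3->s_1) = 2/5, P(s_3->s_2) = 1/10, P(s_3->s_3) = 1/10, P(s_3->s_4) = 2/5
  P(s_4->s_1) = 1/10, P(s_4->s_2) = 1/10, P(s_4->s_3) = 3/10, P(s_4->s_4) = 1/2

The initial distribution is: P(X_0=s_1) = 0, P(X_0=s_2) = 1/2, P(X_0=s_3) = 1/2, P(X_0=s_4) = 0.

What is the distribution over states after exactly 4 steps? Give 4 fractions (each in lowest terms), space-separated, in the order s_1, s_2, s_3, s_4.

Answer: 2841/10000 157/1250 24/125 3983/10000

Derivation:
Propagating the distribution step by step (d_{t+1} = d_t * P):
d_0 = (s_1=0, s_2=1/2, s_3=1/2, s_4=0)
  d_1[s_1] = 0*1/2 + 1/2*1/5 + 1/2*2/5 + 0*1/10 = 3/10
  d_1[s_2] = 0*1/10 + 1/2*3/10 + 1/2*1/10 + 0*1/10 = 1/5
  d_1[s_3] = 0*1/10 + 1/2*1/5 + 1/2*1/10 + 0*3/10 = 3/20
  d_1[s_4] = 0*3/10 + 1/2*3/10 + 1/2*2/5 + 0*1/2 = 7/20
d_1 = (s_1=3/10, s_2=1/5, s_3=3/20, s_4=7/20)
  d_2[s_1] = 3/10*1/2 + 1/5*1/5 + 3/20*2/5 + 7/20*1/10 = 57/200
  d_2[s_2] = 3/10*1/10 + 1/5*3/10 + 3/20*1/10 + 7/20*1/10 = 7/50
  d_2[s_3] = 3/10*1/10 + 1/5*1/5 + 3/20*1/10 + 7/20*3/10 = 19/100
  d_2[s_4] = 3/10*3/10 + 1/5*3/10 + 3/20*2/5 + 7/20*1/2 = 77/200
d_2 = (s_1=57/200, s_2=7/50, s_3=19/100, s_4=77/200)
  d_3[s_1] = 57/200*1/2 + 7/50*1/5 + 19/100*2/5 + 77/200*1/10 = 57/200
  d_3[s_2] = 57/200*1/10 + 7/50*3/10 + 19/100*1/10 + 77/200*1/10 = 16/125
  d_3[s_3] = 57/200*1/10 + 7/50*1/5 + 19/100*1/10 + 77/200*3/10 = 191/1000
  d_3[s_4] = 57/200*3/10 + 7/50*3/10 + 19/100*2/5 + 77/200*1/2 = 99/250
d_3 = (s_1=57/200, s_2=16/125, s_3=191/1000, s_4=99/250)
  d_4[s_1] = 57/200*1/2 + 16/125*1/5 + 191/1000*2/5 + 99/250*1/10 = 2841/10000
  d_4[s_2] = 57/200*1/10 + 16/125*3/10 + 191/1000*1/10 + 99/250*1/10 = 157/1250
  d_4[s_3] = 57/200*1/10 + 16/125*1/5 + 191/1000*1/10 + 99/250*3/10 = 24/125
  d_4[s_4] = 57/200*3/10 + 16/125*3/10 + 191/1000*2/5 + 99/250*1/2 = 3983/10000
d_4 = (s_1=2841/10000, s_2=157/1250, s_3=24/125, s_4=3983/10000)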